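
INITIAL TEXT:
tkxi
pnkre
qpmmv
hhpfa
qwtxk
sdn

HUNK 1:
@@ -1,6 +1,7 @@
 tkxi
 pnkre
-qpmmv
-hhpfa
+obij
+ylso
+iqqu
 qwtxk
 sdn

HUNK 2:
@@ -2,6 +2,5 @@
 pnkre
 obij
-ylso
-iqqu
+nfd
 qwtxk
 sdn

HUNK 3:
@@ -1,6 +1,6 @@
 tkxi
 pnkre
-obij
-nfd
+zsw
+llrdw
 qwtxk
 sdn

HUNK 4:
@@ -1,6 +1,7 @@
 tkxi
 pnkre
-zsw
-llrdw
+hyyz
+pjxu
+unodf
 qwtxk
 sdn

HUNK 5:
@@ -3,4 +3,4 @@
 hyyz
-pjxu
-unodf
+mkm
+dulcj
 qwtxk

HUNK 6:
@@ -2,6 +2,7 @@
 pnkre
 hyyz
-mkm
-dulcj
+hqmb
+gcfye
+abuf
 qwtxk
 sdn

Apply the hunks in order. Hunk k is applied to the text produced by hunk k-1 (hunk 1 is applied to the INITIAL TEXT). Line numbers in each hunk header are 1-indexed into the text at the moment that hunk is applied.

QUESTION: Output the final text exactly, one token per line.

Answer: tkxi
pnkre
hyyz
hqmb
gcfye
abuf
qwtxk
sdn

Derivation:
Hunk 1: at line 1 remove [qpmmv,hhpfa] add [obij,ylso,iqqu] -> 7 lines: tkxi pnkre obij ylso iqqu qwtxk sdn
Hunk 2: at line 2 remove [ylso,iqqu] add [nfd] -> 6 lines: tkxi pnkre obij nfd qwtxk sdn
Hunk 3: at line 1 remove [obij,nfd] add [zsw,llrdw] -> 6 lines: tkxi pnkre zsw llrdw qwtxk sdn
Hunk 4: at line 1 remove [zsw,llrdw] add [hyyz,pjxu,unodf] -> 7 lines: tkxi pnkre hyyz pjxu unodf qwtxk sdn
Hunk 5: at line 3 remove [pjxu,unodf] add [mkm,dulcj] -> 7 lines: tkxi pnkre hyyz mkm dulcj qwtxk sdn
Hunk 6: at line 2 remove [mkm,dulcj] add [hqmb,gcfye,abuf] -> 8 lines: tkxi pnkre hyyz hqmb gcfye abuf qwtxk sdn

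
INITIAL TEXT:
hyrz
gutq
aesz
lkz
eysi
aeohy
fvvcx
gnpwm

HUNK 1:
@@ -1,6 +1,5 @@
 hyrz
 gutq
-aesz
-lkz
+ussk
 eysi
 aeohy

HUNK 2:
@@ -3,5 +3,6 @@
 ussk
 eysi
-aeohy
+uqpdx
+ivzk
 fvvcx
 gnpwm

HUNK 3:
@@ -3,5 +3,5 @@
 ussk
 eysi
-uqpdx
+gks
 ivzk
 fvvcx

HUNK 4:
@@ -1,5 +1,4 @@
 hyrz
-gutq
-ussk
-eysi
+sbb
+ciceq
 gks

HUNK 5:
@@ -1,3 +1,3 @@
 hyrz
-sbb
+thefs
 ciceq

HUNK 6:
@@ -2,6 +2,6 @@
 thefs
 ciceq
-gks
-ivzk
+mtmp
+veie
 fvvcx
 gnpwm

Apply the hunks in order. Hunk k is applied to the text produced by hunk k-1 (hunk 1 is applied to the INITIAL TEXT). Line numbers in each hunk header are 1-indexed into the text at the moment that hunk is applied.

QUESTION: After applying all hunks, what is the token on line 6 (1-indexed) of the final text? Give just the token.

Answer: fvvcx

Derivation:
Hunk 1: at line 1 remove [aesz,lkz] add [ussk] -> 7 lines: hyrz gutq ussk eysi aeohy fvvcx gnpwm
Hunk 2: at line 3 remove [aeohy] add [uqpdx,ivzk] -> 8 lines: hyrz gutq ussk eysi uqpdx ivzk fvvcx gnpwm
Hunk 3: at line 3 remove [uqpdx] add [gks] -> 8 lines: hyrz gutq ussk eysi gks ivzk fvvcx gnpwm
Hunk 4: at line 1 remove [gutq,ussk,eysi] add [sbb,ciceq] -> 7 lines: hyrz sbb ciceq gks ivzk fvvcx gnpwm
Hunk 5: at line 1 remove [sbb] add [thefs] -> 7 lines: hyrz thefs ciceq gks ivzk fvvcx gnpwm
Hunk 6: at line 2 remove [gks,ivzk] add [mtmp,veie] -> 7 lines: hyrz thefs ciceq mtmp veie fvvcx gnpwm
Final line 6: fvvcx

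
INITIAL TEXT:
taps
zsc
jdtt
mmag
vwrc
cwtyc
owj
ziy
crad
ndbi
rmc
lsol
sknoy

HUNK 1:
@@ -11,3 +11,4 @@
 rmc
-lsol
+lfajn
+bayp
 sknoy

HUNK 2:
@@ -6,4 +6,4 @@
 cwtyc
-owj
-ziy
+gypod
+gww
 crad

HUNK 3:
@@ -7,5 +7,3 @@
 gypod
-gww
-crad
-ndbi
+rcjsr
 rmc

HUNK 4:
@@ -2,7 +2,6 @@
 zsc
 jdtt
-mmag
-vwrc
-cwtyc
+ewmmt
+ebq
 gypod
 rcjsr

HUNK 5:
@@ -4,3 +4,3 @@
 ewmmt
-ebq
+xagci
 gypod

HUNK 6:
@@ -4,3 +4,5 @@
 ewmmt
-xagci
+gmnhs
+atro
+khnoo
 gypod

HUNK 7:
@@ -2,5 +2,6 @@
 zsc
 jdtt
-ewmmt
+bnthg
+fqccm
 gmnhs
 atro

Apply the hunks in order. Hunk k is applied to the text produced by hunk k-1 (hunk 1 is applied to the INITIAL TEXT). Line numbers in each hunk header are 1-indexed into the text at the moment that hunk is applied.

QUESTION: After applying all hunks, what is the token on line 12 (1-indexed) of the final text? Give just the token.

Answer: lfajn

Derivation:
Hunk 1: at line 11 remove [lsol] add [lfajn,bayp] -> 14 lines: taps zsc jdtt mmag vwrc cwtyc owj ziy crad ndbi rmc lfajn bayp sknoy
Hunk 2: at line 6 remove [owj,ziy] add [gypod,gww] -> 14 lines: taps zsc jdtt mmag vwrc cwtyc gypod gww crad ndbi rmc lfajn bayp sknoy
Hunk 3: at line 7 remove [gww,crad,ndbi] add [rcjsr] -> 12 lines: taps zsc jdtt mmag vwrc cwtyc gypod rcjsr rmc lfajn bayp sknoy
Hunk 4: at line 2 remove [mmag,vwrc,cwtyc] add [ewmmt,ebq] -> 11 lines: taps zsc jdtt ewmmt ebq gypod rcjsr rmc lfajn bayp sknoy
Hunk 5: at line 4 remove [ebq] add [xagci] -> 11 lines: taps zsc jdtt ewmmt xagci gypod rcjsr rmc lfajn bayp sknoy
Hunk 6: at line 4 remove [xagci] add [gmnhs,atro,khnoo] -> 13 lines: taps zsc jdtt ewmmt gmnhs atro khnoo gypod rcjsr rmc lfajn bayp sknoy
Hunk 7: at line 2 remove [ewmmt] add [bnthg,fqccm] -> 14 lines: taps zsc jdtt bnthg fqccm gmnhs atro khnoo gypod rcjsr rmc lfajn bayp sknoy
Final line 12: lfajn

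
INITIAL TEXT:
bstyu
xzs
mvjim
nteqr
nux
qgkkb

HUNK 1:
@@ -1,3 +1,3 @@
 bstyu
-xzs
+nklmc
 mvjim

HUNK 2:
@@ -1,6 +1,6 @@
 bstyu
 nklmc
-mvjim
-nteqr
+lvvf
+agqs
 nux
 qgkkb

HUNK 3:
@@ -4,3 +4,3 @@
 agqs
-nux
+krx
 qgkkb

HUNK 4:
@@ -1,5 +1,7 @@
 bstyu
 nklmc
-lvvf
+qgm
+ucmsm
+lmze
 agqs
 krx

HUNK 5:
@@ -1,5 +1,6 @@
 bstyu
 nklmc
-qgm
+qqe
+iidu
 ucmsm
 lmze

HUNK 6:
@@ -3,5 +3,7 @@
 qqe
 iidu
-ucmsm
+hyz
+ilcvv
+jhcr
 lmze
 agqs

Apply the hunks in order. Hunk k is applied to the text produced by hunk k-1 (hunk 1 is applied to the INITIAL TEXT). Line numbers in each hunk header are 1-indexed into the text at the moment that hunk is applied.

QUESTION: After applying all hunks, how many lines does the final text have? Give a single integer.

Answer: 11

Derivation:
Hunk 1: at line 1 remove [xzs] add [nklmc] -> 6 lines: bstyu nklmc mvjim nteqr nux qgkkb
Hunk 2: at line 1 remove [mvjim,nteqr] add [lvvf,agqs] -> 6 lines: bstyu nklmc lvvf agqs nux qgkkb
Hunk 3: at line 4 remove [nux] add [krx] -> 6 lines: bstyu nklmc lvvf agqs krx qgkkb
Hunk 4: at line 1 remove [lvvf] add [qgm,ucmsm,lmze] -> 8 lines: bstyu nklmc qgm ucmsm lmze agqs krx qgkkb
Hunk 5: at line 1 remove [qgm] add [qqe,iidu] -> 9 lines: bstyu nklmc qqe iidu ucmsm lmze agqs krx qgkkb
Hunk 6: at line 3 remove [ucmsm] add [hyz,ilcvv,jhcr] -> 11 lines: bstyu nklmc qqe iidu hyz ilcvv jhcr lmze agqs krx qgkkb
Final line count: 11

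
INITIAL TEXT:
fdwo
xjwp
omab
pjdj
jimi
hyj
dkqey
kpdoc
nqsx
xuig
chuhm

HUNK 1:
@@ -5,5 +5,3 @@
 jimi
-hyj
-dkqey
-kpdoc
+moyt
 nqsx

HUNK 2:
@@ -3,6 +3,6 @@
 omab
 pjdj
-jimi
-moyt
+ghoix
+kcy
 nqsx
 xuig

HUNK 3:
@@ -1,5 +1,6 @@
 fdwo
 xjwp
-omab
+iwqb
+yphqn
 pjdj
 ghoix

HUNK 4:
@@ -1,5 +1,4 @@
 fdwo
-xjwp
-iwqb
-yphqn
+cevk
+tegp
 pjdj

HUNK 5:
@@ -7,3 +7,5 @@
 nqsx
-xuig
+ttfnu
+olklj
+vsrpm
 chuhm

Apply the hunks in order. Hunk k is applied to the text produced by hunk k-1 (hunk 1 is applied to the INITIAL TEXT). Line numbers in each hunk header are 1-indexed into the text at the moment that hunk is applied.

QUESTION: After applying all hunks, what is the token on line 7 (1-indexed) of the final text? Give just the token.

Hunk 1: at line 5 remove [hyj,dkqey,kpdoc] add [moyt] -> 9 lines: fdwo xjwp omab pjdj jimi moyt nqsx xuig chuhm
Hunk 2: at line 3 remove [jimi,moyt] add [ghoix,kcy] -> 9 lines: fdwo xjwp omab pjdj ghoix kcy nqsx xuig chuhm
Hunk 3: at line 1 remove [omab] add [iwqb,yphqn] -> 10 lines: fdwo xjwp iwqb yphqn pjdj ghoix kcy nqsx xuig chuhm
Hunk 4: at line 1 remove [xjwp,iwqb,yphqn] add [cevk,tegp] -> 9 lines: fdwo cevk tegp pjdj ghoix kcy nqsx xuig chuhm
Hunk 5: at line 7 remove [xuig] add [ttfnu,olklj,vsrpm] -> 11 lines: fdwo cevk tegp pjdj ghoix kcy nqsx ttfnu olklj vsrpm chuhm
Final line 7: nqsx

Answer: nqsx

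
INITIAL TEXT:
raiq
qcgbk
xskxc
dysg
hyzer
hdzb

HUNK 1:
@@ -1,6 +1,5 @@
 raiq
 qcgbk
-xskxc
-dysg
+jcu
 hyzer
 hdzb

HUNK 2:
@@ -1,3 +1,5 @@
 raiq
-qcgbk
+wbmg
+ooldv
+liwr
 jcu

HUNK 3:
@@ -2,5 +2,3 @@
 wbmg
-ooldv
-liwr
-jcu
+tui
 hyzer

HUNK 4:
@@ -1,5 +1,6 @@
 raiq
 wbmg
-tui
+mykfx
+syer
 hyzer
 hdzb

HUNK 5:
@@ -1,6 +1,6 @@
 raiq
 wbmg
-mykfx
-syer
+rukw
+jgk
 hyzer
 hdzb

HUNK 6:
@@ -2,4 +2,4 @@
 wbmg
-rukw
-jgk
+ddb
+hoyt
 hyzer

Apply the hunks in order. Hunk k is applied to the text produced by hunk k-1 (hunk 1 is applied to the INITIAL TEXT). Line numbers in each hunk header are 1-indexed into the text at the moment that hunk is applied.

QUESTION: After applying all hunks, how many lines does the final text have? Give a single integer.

Hunk 1: at line 1 remove [xskxc,dysg] add [jcu] -> 5 lines: raiq qcgbk jcu hyzer hdzb
Hunk 2: at line 1 remove [qcgbk] add [wbmg,ooldv,liwr] -> 7 lines: raiq wbmg ooldv liwr jcu hyzer hdzb
Hunk 3: at line 2 remove [ooldv,liwr,jcu] add [tui] -> 5 lines: raiq wbmg tui hyzer hdzb
Hunk 4: at line 1 remove [tui] add [mykfx,syer] -> 6 lines: raiq wbmg mykfx syer hyzer hdzb
Hunk 5: at line 1 remove [mykfx,syer] add [rukw,jgk] -> 6 lines: raiq wbmg rukw jgk hyzer hdzb
Hunk 6: at line 2 remove [rukw,jgk] add [ddb,hoyt] -> 6 lines: raiq wbmg ddb hoyt hyzer hdzb
Final line count: 6

Answer: 6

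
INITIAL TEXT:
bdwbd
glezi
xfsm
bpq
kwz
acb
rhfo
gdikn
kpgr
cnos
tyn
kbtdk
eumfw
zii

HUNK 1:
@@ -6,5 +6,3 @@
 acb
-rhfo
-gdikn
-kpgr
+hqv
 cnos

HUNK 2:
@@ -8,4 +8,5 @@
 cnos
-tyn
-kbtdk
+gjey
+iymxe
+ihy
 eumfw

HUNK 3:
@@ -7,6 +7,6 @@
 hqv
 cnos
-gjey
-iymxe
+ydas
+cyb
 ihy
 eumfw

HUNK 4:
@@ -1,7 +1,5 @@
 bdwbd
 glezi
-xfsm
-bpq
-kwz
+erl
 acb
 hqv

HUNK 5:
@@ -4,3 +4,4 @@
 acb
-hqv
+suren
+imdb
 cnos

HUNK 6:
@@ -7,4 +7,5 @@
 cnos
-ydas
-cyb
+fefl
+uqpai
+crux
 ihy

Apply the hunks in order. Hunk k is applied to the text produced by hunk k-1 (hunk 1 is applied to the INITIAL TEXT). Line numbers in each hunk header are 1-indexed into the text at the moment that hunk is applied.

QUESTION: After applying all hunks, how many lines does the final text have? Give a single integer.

Hunk 1: at line 6 remove [rhfo,gdikn,kpgr] add [hqv] -> 12 lines: bdwbd glezi xfsm bpq kwz acb hqv cnos tyn kbtdk eumfw zii
Hunk 2: at line 8 remove [tyn,kbtdk] add [gjey,iymxe,ihy] -> 13 lines: bdwbd glezi xfsm bpq kwz acb hqv cnos gjey iymxe ihy eumfw zii
Hunk 3: at line 7 remove [gjey,iymxe] add [ydas,cyb] -> 13 lines: bdwbd glezi xfsm bpq kwz acb hqv cnos ydas cyb ihy eumfw zii
Hunk 4: at line 1 remove [xfsm,bpq,kwz] add [erl] -> 11 lines: bdwbd glezi erl acb hqv cnos ydas cyb ihy eumfw zii
Hunk 5: at line 4 remove [hqv] add [suren,imdb] -> 12 lines: bdwbd glezi erl acb suren imdb cnos ydas cyb ihy eumfw zii
Hunk 6: at line 7 remove [ydas,cyb] add [fefl,uqpai,crux] -> 13 lines: bdwbd glezi erl acb suren imdb cnos fefl uqpai crux ihy eumfw zii
Final line count: 13

Answer: 13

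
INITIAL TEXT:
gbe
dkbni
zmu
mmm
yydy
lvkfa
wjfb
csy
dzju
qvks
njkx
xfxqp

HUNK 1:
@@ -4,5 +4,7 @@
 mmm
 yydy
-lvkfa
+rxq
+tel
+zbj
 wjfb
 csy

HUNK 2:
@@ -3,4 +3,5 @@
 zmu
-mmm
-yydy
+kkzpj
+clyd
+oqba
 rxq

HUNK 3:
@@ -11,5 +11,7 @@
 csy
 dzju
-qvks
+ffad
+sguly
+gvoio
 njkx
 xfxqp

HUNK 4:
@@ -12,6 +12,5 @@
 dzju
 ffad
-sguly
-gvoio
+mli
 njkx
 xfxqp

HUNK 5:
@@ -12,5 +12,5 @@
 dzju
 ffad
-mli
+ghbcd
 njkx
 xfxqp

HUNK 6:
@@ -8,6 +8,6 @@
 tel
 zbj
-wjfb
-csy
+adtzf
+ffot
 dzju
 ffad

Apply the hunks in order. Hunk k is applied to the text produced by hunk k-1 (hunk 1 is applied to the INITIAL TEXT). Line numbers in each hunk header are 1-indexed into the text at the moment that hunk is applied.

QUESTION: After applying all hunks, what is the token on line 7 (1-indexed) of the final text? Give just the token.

Hunk 1: at line 4 remove [lvkfa] add [rxq,tel,zbj] -> 14 lines: gbe dkbni zmu mmm yydy rxq tel zbj wjfb csy dzju qvks njkx xfxqp
Hunk 2: at line 3 remove [mmm,yydy] add [kkzpj,clyd,oqba] -> 15 lines: gbe dkbni zmu kkzpj clyd oqba rxq tel zbj wjfb csy dzju qvks njkx xfxqp
Hunk 3: at line 11 remove [qvks] add [ffad,sguly,gvoio] -> 17 lines: gbe dkbni zmu kkzpj clyd oqba rxq tel zbj wjfb csy dzju ffad sguly gvoio njkx xfxqp
Hunk 4: at line 12 remove [sguly,gvoio] add [mli] -> 16 lines: gbe dkbni zmu kkzpj clyd oqba rxq tel zbj wjfb csy dzju ffad mli njkx xfxqp
Hunk 5: at line 12 remove [mli] add [ghbcd] -> 16 lines: gbe dkbni zmu kkzpj clyd oqba rxq tel zbj wjfb csy dzju ffad ghbcd njkx xfxqp
Hunk 6: at line 8 remove [wjfb,csy] add [adtzf,ffot] -> 16 lines: gbe dkbni zmu kkzpj clyd oqba rxq tel zbj adtzf ffot dzju ffad ghbcd njkx xfxqp
Final line 7: rxq

Answer: rxq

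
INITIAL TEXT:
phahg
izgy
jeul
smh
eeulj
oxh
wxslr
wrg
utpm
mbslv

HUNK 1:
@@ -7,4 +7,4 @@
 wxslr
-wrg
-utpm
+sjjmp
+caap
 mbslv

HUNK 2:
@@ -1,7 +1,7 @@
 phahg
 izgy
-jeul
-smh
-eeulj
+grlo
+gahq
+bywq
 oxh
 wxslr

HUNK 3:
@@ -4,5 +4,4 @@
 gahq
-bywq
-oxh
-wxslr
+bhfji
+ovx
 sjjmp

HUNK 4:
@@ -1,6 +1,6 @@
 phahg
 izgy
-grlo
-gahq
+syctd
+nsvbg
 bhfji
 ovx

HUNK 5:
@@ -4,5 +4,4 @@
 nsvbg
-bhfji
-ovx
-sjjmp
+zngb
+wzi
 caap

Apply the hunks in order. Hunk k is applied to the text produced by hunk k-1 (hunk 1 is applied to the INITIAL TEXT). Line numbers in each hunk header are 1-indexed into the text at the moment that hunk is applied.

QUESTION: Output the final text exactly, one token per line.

Answer: phahg
izgy
syctd
nsvbg
zngb
wzi
caap
mbslv

Derivation:
Hunk 1: at line 7 remove [wrg,utpm] add [sjjmp,caap] -> 10 lines: phahg izgy jeul smh eeulj oxh wxslr sjjmp caap mbslv
Hunk 2: at line 1 remove [jeul,smh,eeulj] add [grlo,gahq,bywq] -> 10 lines: phahg izgy grlo gahq bywq oxh wxslr sjjmp caap mbslv
Hunk 3: at line 4 remove [bywq,oxh,wxslr] add [bhfji,ovx] -> 9 lines: phahg izgy grlo gahq bhfji ovx sjjmp caap mbslv
Hunk 4: at line 1 remove [grlo,gahq] add [syctd,nsvbg] -> 9 lines: phahg izgy syctd nsvbg bhfji ovx sjjmp caap mbslv
Hunk 5: at line 4 remove [bhfji,ovx,sjjmp] add [zngb,wzi] -> 8 lines: phahg izgy syctd nsvbg zngb wzi caap mbslv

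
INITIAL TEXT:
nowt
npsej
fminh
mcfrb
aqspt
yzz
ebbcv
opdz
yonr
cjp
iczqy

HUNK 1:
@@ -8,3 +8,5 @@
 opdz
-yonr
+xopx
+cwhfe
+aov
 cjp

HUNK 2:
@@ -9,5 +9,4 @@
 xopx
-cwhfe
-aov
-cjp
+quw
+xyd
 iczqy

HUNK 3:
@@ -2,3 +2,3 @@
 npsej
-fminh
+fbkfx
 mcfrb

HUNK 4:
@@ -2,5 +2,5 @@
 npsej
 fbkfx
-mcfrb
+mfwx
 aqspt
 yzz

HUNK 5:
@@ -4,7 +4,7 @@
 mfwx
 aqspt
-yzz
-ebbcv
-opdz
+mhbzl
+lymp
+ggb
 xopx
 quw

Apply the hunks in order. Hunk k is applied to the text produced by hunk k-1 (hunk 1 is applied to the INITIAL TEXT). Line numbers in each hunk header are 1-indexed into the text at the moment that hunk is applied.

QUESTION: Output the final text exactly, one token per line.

Hunk 1: at line 8 remove [yonr] add [xopx,cwhfe,aov] -> 13 lines: nowt npsej fminh mcfrb aqspt yzz ebbcv opdz xopx cwhfe aov cjp iczqy
Hunk 2: at line 9 remove [cwhfe,aov,cjp] add [quw,xyd] -> 12 lines: nowt npsej fminh mcfrb aqspt yzz ebbcv opdz xopx quw xyd iczqy
Hunk 3: at line 2 remove [fminh] add [fbkfx] -> 12 lines: nowt npsej fbkfx mcfrb aqspt yzz ebbcv opdz xopx quw xyd iczqy
Hunk 4: at line 2 remove [mcfrb] add [mfwx] -> 12 lines: nowt npsej fbkfx mfwx aqspt yzz ebbcv opdz xopx quw xyd iczqy
Hunk 5: at line 4 remove [yzz,ebbcv,opdz] add [mhbzl,lymp,ggb] -> 12 lines: nowt npsej fbkfx mfwx aqspt mhbzl lymp ggb xopx quw xyd iczqy

Answer: nowt
npsej
fbkfx
mfwx
aqspt
mhbzl
lymp
ggb
xopx
quw
xyd
iczqy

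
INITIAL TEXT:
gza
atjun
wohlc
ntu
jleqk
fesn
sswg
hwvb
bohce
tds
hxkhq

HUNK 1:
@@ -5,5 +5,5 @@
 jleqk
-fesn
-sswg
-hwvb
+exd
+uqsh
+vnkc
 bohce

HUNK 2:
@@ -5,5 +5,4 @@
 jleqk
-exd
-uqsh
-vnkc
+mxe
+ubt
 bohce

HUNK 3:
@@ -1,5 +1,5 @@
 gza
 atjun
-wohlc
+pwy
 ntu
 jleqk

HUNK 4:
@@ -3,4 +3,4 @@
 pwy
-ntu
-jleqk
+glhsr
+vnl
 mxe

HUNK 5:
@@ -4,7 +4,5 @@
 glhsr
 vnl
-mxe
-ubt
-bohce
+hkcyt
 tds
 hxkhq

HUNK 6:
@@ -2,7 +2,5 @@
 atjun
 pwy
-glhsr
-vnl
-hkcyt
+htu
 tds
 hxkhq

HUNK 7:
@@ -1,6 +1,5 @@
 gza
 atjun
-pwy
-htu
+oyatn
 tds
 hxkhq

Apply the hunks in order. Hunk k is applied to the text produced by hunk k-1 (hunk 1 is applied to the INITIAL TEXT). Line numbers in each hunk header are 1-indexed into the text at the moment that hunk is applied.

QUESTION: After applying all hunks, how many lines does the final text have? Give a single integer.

Answer: 5

Derivation:
Hunk 1: at line 5 remove [fesn,sswg,hwvb] add [exd,uqsh,vnkc] -> 11 lines: gza atjun wohlc ntu jleqk exd uqsh vnkc bohce tds hxkhq
Hunk 2: at line 5 remove [exd,uqsh,vnkc] add [mxe,ubt] -> 10 lines: gza atjun wohlc ntu jleqk mxe ubt bohce tds hxkhq
Hunk 3: at line 1 remove [wohlc] add [pwy] -> 10 lines: gza atjun pwy ntu jleqk mxe ubt bohce tds hxkhq
Hunk 4: at line 3 remove [ntu,jleqk] add [glhsr,vnl] -> 10 lines: gza atjun pwy glhsr vnl mxe ubt bohce tds hxkhq
Hunk 5: at line 4 remove [mxe,ubt,bohce] add [hkcyt] -> 8 lines: gza atjun pwy glhsr vnl hkcyt tds hxkhq
Hunk 6: at line 2 remove [glhsr,vnl,hkcyt] add [htu] -> 6 lines: gza atjun pwy htu tds hxkhq
Hunk 7: at line 1 remove [pwy,htu] add [oyatn] -> 5 lines: gza atjun oyatn tds hxkhq
Final line count: 5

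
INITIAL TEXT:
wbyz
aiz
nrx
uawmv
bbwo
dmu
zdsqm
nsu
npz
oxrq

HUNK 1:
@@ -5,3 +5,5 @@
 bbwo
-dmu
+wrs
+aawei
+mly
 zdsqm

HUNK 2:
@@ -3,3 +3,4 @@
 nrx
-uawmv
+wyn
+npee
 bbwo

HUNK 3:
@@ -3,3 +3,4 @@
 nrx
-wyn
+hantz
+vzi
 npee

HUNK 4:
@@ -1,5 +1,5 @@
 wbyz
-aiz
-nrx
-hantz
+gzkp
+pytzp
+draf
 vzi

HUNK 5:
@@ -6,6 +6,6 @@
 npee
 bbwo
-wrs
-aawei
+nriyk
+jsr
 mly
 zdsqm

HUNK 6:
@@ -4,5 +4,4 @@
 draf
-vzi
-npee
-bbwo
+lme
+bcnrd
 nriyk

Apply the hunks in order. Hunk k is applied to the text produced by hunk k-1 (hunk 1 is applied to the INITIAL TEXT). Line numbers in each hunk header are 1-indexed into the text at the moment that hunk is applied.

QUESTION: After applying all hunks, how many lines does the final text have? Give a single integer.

Answer: 13

Derivation:
Hunk 1: at line 5 remove [dmu] add [wrs,aawei,mly] -> 12 lines: wbyz aiz nrx uawmv bbwo wrs aawei mly zdsqm nsu npz oxrq
Hunk 2: at line 3 remove [uawmv] add [wyn,npee] -> 13 lines: wbyz aiz nrx wyn npee bbwo wrs aawei mly zdsqm nsu npz oxrq
Hunk 3: at line 3 remove [wyn] add [hantz,vzi] -> 14 lines: wbyz aiz nrx hantz vzi npee bbwo wrs aawei mly zdsqm nsu npz oxrq
Hunk 4: at line 1 remove [aiz,nrx,hantz] add [gzkp,pytzp,draf] -> 14 lines: wbyz gzkp pytzp draf vzi npee bbwo wrs aawei mly zdsqm nsu npz oxrq
Hunk 5: at line 6 remove [wrs,aawei] add [nriyk,jsr] -> 14 lines: wbyz gzkp pytzp draf vzi npee bbwo nriyk jsr mly zdsqm nsu npz oxrq
Hunk 6: at line 4 remove [vzi,npee,bbwo] add [lme,bcnrd] -> 13 lines: wbyz gzkp pytzp draf lme bcnrd nriyk jsr mly zdsqm nsu npz oxrq
Final line count: 13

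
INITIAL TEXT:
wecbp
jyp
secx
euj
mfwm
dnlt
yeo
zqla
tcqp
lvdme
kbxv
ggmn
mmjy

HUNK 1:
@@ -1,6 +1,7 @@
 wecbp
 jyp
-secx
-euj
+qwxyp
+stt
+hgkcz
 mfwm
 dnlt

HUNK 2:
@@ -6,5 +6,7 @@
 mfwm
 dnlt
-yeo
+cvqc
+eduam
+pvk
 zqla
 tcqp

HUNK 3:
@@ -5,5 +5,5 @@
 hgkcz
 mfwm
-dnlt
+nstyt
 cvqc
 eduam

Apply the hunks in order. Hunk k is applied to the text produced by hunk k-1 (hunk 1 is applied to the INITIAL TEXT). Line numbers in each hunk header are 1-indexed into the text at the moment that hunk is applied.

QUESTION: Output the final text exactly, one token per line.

Answer: wecbp
jyp
qwxyp
stt
hgkcz
mfwm
nstyt
cvqc
eduam
pvk
zqla
tcqp
lvdme
kbxv
ggmn
mmjy

Derivation:
Hunk 1: at line 1 remove [secx,euj] add [qwxyp,stt,hgkcz] -> 14 lines: wecbp jyp qwxyp stt hgkcz mfwm dnlt yeo zqla tcqp lvdme kbxv ggmn mmjy
Hunk 2: at line 6 remove [yeo] add [cvqc,eduam,pvk] -> 16 lines: wecbp jyp qwxyp stt hgkcz mfwm dnlt cvqc eduam pvk zqla tcqp lvdme kbxv ggmn mmjy
Hunk 3: at line 5 remove [dnlt] add [nstyt] -> 16 lines: wecbp jyp qwxyp stt hgkcz mfwm nstyt cvqc eduam pvk zqla tcqp lvdme kbxv ggmn mmjy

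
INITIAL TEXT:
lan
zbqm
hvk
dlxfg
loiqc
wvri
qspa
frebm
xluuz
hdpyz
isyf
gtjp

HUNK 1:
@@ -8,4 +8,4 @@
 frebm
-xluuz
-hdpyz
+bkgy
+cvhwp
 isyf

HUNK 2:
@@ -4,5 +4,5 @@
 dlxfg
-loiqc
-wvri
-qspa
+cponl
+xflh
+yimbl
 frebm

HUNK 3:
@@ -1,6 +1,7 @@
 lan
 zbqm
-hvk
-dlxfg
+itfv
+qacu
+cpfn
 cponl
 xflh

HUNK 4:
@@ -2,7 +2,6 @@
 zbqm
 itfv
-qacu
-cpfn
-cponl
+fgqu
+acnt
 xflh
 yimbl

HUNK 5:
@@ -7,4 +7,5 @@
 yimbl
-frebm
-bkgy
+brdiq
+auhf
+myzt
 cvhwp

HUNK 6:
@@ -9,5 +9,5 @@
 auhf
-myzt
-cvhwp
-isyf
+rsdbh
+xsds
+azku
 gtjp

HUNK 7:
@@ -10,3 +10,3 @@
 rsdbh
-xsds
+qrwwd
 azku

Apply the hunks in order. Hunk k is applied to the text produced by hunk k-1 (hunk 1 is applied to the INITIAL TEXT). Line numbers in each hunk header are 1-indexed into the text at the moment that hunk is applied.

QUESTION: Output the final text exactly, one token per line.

Hunk 1: at line 8 remove [xluuz,hdpyz] add [bkgy,cvhwp] -> 12 lines: lan zbqm hvk dlxfg loiqc wvri qspa frebm bkgy cvhwp isyf gtjp
Hunk 2: at line 4 remove [loiqc,wvri,qspa] add [cponl,xflh,yimbl] -> 12 lines: lan zbqm hvk dlxfg cponl xflh yimbl frebm bkgy cvhwp isyf gtjp
Hunk 3: at line 1 remove [hvk,dlxfg] add [itfv,qacu,cpfn] -> 13 lines: lan zbqm itfv qacu cpfn cponl xflh yimbl frebm bkgy cvhwp isyf gtjp
Hunk 4: at line 2 remove [qacu,cpfn,cponl] add [fgqu,acnt] -> 12 lines: lan zbqm itfv fgqu acnt xflh yimbl frebm bkgy cvhwp isyf gtjp
Hunk 5: at line 7 remove [frebm,bkgy] add [brdiq,auhf,myzt] -> 13 lines: lan zbqm itfv fgqu acnt xflh yimbl brdiq auhf myzt cvhwp isyf gtjp
Hunk 6: at line 9 remove [myzt,cvhwp,isyf] add [rsdbh,xsds,azku] -> 13 lines: lan zbqm itfv fgqu acnt xflh yimbl brdiq auhf rsdbh xsds azku gtjp
Hunk 7: at line 10 remove [xsds] add [qrwwd] -> 13 lines: lan zbqm itfv fgqu acnt xflh yimbl brdiq auhf rsdbh qrwwd azku gtjp

Answer: lan
zbqm
itfv
fgqu
acnt
xflh
yimbl
brdiq
auhf
rsdbh
qrwwd
azku
gtjp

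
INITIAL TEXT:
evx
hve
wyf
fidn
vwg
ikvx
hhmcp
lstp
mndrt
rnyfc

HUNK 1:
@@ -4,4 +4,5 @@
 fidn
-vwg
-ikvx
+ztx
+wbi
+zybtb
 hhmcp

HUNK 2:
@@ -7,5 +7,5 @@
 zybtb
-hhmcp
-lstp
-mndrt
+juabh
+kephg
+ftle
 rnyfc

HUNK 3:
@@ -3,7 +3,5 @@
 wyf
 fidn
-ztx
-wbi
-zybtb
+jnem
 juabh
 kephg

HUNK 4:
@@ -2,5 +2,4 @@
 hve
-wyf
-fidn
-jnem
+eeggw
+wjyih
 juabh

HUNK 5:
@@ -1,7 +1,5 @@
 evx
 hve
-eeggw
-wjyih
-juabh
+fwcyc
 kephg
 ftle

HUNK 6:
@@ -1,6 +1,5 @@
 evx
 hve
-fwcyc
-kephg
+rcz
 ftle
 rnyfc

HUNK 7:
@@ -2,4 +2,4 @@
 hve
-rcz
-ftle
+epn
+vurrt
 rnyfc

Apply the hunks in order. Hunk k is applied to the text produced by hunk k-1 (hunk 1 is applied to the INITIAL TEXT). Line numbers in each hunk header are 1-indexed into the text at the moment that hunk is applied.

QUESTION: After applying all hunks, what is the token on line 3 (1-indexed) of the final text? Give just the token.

Answer: epn

Derivation:
Hunk 1: at line 4 remove [vwg,ikvx] add [ztx,wbi,zybtb] -> 11 lines: evx hve wyf fidn ztx wbi zybtb hhmcp lstp mndrt rnyfc
Hunk 2: at line 7 remove [hhmcp,lstp,mndrt] add [juabh,kephg,ftle] -> 11 lines: evx hve wyf fidn ztx wbi zybtb juabh kephg ftle rnyfc
Hunk 3: at line 3 remove [ztx,wbi,zybtb] add [jnem] -> 9 lines: evx hve wyf fidn jnem juabh kephg ftle rnyfc
Hunk 4: at line 2 remove [wyf,fidn,jnem] add [eeggw,wjyih] -> 8 lines: evx hve eeggw wjyih juabh kephg ftle rnyfc
Hunk 5: at line 1 remove [eeggw,wjyih,juabh] add [fwcyc] -> 6 lines: evx hve fwcyc kephg ftle rnyfc
Hunk 6: at line 1 remove [fwcyc,kephg] add [rcz] -> 5 lines: evx hve rcz ftle rnyfc
Hunk 7: at line 2 remove [rcz,ftle] add [epn,vurrt] -> 5 lines: evx hve epn vurrt rnyfc
Final line 3: epn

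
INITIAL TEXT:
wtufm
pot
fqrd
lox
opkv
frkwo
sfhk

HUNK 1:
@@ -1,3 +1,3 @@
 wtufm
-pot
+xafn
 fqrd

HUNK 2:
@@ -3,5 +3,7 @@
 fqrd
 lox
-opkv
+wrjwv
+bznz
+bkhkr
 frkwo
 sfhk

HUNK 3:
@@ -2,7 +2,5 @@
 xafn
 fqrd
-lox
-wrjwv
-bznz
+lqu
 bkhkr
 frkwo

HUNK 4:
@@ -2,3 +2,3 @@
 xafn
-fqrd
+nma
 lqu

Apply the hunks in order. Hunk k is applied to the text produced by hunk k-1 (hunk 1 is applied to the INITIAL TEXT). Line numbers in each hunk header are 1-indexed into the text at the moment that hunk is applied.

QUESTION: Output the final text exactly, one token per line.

Answer: wtufm
xafn
nma
lqu
bkhkr
frkwo
sfhk

Derivation:
Hunk 1: at line 1 remove [pot] add [xafn] -> 7 lines: wtufm xafn fqrd lox opkv frkwo sfhk
Hunk 2: at line 3 remove [opkv] add [wrjwv,bznz,bkhkr] -> 9 lines: wtufm xafn fqrd lox wrjwv bznz bkhkr frkwo sfhk
Hunk 3: at line 2 remove [lox,wrjwv,bznz] add [lqu] -> 7 lines: wtufm xafn fqrd lqu bkhkr frkwo sfhk
Hunk 4: at line 2 remove [fqrd] add [nma] -> 7 lines: wtufm xafn nma lqu bkhkr frkwo sfhk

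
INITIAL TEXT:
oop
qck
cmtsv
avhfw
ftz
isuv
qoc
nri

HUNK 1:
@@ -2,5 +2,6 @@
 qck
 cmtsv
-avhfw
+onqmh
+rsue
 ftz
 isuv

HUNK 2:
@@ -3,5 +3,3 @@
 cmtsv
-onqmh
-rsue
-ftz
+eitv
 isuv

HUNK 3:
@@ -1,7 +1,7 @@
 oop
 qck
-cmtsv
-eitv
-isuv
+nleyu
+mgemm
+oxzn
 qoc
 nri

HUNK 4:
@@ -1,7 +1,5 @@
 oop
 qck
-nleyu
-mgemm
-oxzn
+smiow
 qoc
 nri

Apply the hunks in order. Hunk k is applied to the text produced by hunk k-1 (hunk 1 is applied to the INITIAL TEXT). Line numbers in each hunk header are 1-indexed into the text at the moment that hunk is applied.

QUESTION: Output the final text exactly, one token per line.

Hunk 1: at line 2 remove [avhfw] add [onqmh,rsue] -> 9 lines: oop qck cmtsv onqmh rsue ftz isuv qoc nri
Hunk 2: at line 3 remove [onqmh,rsue,ftz] add [eitv] -> 7 lines: oop qck cmtsv eitv isuv qoc nri
Hunk 3: at line 1 remove [cmtsv,eitv,isuv] add [nleyu,mgemm,oxzn] -> 7 lines: oop qck nleyu mgemm oxzn qoc nri
Hunk 4: at line 1 remove [nleyu,mgemm,oxzn] add [smiow] -> 5 lines: oop qck smiow qoc nri

Answer: oop
qck
smiow
qoc
nri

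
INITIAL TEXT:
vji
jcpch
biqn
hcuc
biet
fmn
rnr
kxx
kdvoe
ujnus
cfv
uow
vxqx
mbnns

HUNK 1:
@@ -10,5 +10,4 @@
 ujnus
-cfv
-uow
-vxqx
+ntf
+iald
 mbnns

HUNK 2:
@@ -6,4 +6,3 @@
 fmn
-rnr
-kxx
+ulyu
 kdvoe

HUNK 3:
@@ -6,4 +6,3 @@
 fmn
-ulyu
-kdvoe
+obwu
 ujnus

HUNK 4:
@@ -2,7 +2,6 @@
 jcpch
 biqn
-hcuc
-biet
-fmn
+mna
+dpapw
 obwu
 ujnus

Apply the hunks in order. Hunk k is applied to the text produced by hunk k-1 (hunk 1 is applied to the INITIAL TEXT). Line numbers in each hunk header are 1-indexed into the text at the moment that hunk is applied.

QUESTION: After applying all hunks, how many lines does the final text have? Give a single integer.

Answer: 10

Derivation:
Hunk 1: at line 10 remove [cfv,uow,vxqx] add [ntf,iald] -> 13 lines: vji jcpch biqn hcuc biet fmn rnr kxx kdvoe ujnus ntf iald mbnns
Hunk 2: at line 6 remove [rnr,kxx] add [ulyu] -> 12 lines: vji jcpch biqn hcuc biet fmn ulyu kdvoe ujnus ntf iald mbnns
Hunk 3: at line 6 remove [ulyu,kdvoe] add [obwu] -> 11 lines: vji jcpch biqn hcuc biet fmn obwu ujnus ntf iald mbnns
Hunk 4: at line 2 remove [hcuc,biet,fmn] add [mna,dpapw] -> 10 lines: vji jcpch biqn mna dpapw obwu ujnus ntf iald mbnns
Final line count: 10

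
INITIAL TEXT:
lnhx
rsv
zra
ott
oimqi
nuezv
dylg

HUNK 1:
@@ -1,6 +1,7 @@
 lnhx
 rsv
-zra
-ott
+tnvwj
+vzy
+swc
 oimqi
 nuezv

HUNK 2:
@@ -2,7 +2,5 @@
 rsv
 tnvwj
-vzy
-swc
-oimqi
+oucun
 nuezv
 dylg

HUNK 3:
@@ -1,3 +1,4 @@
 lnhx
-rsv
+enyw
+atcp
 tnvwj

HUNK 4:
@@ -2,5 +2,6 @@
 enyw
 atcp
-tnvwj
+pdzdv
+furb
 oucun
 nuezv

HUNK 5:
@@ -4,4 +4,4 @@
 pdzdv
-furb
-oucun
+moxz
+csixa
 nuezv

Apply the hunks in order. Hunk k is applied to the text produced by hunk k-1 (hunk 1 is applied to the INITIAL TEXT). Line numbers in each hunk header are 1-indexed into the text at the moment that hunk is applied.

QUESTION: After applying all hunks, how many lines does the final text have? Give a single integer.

Answer: 8

Derivation:
Hunk 1: at line 1 remove [zra,ott] add [tnvwj,vzy,swc] -> 8 lines: lnhx rsv tnvwj vzy swc oimqi nuezv dylg
Hunk 2: at line 2 remove [vzy,swc,oimqi] add [oucun] -> 6 lines: lnhx rsv tnvwj oucun nuezv dylg
Hunk 3: at line 1 remove [rsv] add [enyw,atcp] -> 7 lines: lnhx enyw atcp tnvwj oucun nuezv dylg
Hunk 4: at line 2 remove [tnvwj] add [pdzdv,furb] -> 8 lines: lnhx enyw atcp pdzdv furb oucun nuezv dylg
Hunk 5: at line 4 remove [furb,oucun] add [moxz,csixa] -> 8 lines: lnhx enyw atcp pdzdv moxz csixa nuezv dylg
Final line count: 8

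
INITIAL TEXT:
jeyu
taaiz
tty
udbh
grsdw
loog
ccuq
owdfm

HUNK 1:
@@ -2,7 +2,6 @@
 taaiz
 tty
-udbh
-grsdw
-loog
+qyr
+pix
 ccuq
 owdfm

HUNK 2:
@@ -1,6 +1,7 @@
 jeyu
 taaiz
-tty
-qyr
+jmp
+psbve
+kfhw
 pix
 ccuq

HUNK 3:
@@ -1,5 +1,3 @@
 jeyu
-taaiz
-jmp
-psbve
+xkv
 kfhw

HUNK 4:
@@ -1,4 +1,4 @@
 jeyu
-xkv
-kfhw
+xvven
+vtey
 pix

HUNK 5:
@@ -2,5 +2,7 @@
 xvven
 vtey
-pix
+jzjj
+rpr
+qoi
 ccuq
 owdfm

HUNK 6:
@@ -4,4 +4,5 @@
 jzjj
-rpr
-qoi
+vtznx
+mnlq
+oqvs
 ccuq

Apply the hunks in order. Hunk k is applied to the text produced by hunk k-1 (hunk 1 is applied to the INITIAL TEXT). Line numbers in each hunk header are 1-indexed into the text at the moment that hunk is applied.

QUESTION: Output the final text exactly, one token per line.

Hunk 1: at line 2 remove [udbh,grsdw,loog] add [qyr,pix] -> 7 lines: jeyu taaiz tty qyr pix ccuq owdfm
Hunk 2: at line 1 remove [tty,qyr] add [jmp,psbve,kfhw] -> 8 lines: jeyu taaiz jmp psbve kfhw pix ccuq owdfm
Hunk 3: at line 1 remove [taaiz,jmp,psbve] add [xkv] -> 6 lines: jeyu xkv kfhw pix ccuq owdfm
Hunk 4: at line 1 remove [xkv,kfhw] add [xvven,vtey] -> 6 lines: jeyu xvven vtey pix ccuq owdfm
Hunk 5: at line 2 remove [pix] add [jzjj,rpr,qoi] -> 8 lines: jeyu xvven vtey jzjj rpr qoi ccuq owdfm
Hunk 6: at line 4 remove [rpr,qoi] add [vtznx,mnlq,oqvs] -> 9 lines: jeyu xvven vtey jzjj vtznx mnlq oqvs ccuq owdfm

Answer: jeyu
xvven
vtey
jzjj
vtznx
mnlq
oqvs
ccuq
owdfm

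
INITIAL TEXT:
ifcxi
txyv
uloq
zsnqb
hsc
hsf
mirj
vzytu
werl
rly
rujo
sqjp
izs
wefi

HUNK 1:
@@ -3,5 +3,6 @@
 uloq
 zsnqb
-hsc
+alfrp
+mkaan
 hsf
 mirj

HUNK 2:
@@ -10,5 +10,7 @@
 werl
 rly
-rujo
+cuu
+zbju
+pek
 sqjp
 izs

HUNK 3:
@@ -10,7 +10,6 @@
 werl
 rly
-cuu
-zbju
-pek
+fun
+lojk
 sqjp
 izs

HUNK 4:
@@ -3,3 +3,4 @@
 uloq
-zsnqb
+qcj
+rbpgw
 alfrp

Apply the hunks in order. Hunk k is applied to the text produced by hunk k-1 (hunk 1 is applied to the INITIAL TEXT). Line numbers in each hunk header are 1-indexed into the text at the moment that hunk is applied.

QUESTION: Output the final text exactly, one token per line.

Answer: ifcxi
txyv
uloq
qcj
rbpgw
alfrp
mkaan
hsf
mirj
vzytu
werl
rly
fun
lojk
sqjp
izs
wefi

Derivation:
Hunk 1: at line 3 remove [hsc] add [alfrp,mkaan] -> 15 lines: ifcxi txyv uloq zsnqb alfrp mkaan hsf mirj vzytu werl rly rujo sqjp izs wefi
Hunk 2: at line 10 remove [rujo] add [cuu,zbju,pek] -> 17 lines: ifcxi txyv uloq zsnqb alfrp mkaan hsf mirj vzytu werl rly cuu zbju pek sqjp izs wefi
Hunk 3: at line 10 remove [cuu,zbju,pek] add [fun,lojk] -> 16 lines: ifcxi txyv uloq zsnqb alfrp mkaan hsf mirj vzytu werl rly fun lojk sqjp izs wefi
Hunk 4: at line 3 remove [zsnqb] add [qcj,rbpgw] -> 17 lines: ifcxi txyv uloq qcj rbpgw alfrp mkaan hsf mirj vzytu werl rly fun lojk sqjp izs wefi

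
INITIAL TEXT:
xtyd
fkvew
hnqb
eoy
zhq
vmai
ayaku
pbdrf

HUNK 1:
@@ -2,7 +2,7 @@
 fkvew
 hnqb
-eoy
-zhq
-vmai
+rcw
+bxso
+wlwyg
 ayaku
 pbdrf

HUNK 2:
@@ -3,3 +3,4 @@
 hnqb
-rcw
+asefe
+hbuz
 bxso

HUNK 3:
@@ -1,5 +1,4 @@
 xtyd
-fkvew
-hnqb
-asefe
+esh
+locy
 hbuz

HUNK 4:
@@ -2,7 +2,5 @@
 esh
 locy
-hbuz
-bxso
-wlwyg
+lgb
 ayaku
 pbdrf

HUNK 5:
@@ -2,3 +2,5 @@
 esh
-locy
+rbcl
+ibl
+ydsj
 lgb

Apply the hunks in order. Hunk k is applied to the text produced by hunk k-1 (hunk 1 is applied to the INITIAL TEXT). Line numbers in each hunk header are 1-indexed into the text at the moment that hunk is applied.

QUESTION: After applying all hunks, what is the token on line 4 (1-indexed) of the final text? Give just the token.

Answer: ibl

Derivation:
Hunk 1: at line 2 remove [eoy,zhq,vmai] add [rcw,bxso,wlwyg] -> 8 lines: xtyd fkvew hnqb rcw bxso wlwyg ayaku pbdrf
Hunk 2: at line 3 remove [rcw] add [asefe,hbuz] -> 9 lines: xtyd fkvew hnqb asefe hbuz bxso wlwyg ayaku pbdrf
Hunk 3: at line 1 remove [fkvew,hnqb,asefe] add [esh,locy] -> 8 lines: xtyd esh locy hbuz bxso wlwyg ayaku pbdrf
Hunk 4: at line 2 remove [hbuz,bxso,wlwyg] add [lgb] -> 6 lines: xtyd esh locy lgb ayaku pbdrf
Hunk 5: at line 2 remove [locy] add [rbcl,ibl,ydsj] -> 8 lines: xtyd esh rbcl ibl ydsj lgb ayaku pbdrf
Final line 4: ibl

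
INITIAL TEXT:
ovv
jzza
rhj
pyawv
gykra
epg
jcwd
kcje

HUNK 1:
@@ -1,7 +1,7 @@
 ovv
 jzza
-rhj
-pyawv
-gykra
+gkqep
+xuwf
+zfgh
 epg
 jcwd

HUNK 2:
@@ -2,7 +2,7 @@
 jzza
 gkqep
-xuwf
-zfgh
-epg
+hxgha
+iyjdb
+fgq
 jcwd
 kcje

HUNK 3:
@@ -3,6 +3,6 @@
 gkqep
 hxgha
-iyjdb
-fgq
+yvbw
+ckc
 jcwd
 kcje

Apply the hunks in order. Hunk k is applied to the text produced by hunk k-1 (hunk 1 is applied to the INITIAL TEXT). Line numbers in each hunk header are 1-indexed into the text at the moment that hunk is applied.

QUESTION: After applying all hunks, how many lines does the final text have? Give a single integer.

Answer: 8

Derivation:
Hunk 1: at line 1 remove [rhj,pyawv,gykra] add [gkqep,xuwf,zfgh] -> 8 lines: ovv jzza gkqep xuwf zfgh epg jcwd kcje
Hunk 2: at line 2 remove [xuwf,zfgh,epg] add [hxgha,iyjdb,fgq] -> 8 lines: ovv jzza gkqep hxgha iyjdb fgq jcwd kcje
Hunk 3: at line 3 remove [iyjdb,fgq] add [yvbw,ckc] -> 8 lines: ovv jzza gkqep hxgha yvbw ckc jcwd kcje
Final line count: 8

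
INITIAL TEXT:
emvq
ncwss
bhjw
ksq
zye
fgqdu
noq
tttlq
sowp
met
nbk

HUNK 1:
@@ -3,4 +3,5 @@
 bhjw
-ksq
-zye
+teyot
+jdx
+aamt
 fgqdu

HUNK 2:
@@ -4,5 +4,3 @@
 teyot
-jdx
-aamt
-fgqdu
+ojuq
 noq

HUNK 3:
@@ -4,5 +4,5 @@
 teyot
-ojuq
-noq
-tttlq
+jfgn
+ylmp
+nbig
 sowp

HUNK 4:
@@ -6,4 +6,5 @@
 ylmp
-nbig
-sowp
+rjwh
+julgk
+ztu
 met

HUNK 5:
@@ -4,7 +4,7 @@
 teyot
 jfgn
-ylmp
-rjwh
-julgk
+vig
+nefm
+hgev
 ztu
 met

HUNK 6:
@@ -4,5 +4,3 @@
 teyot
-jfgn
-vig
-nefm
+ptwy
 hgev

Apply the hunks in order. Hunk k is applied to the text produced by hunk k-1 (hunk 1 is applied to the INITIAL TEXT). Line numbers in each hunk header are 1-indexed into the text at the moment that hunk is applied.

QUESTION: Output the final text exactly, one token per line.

Hunk 1: at line 3 remove [ksq,zye] add [teyot,jdx,aamt] -> 12 lines: emvq ncwss bhjw teyot jdx aamt fgqdu noq tttlq sowp met nbk
Hunk 2: at line 4 remove [jdx,aamt,fgqdu] add [ojuq] -> 10 lines: emvq ncwss bhjw teyot ojuq noq tttlq sowp met nbk
Hunk 3: at line 4 remove [ojuq,noq,tttlq] add [jfgn,ylmp,nbig] -> 10 lines: emvq ncwss bhjw teyot jfgn ylmp nbig sowp met nbk
Hunk 4: at line 6 remove [nbig,sowp] add [rjwh,julgk,ztu] -> 11 lines: emvq ncwss bhjw teyot jfgn ylmp rjwh julgk ztu met nbk
Hunk 5: at line 4 remove [ylmp,rjwh,julgk] add [vig,nefm,hgev] -> 11 lines: emvq ncwss bhjw teyot jfgn vig nefm hgev ztu met nbk
Hunk 6: at line 4 remove [jfgn,vig,nefm] add [ptwy] -> 9 lines: emvq ncwss bhjw teyot ptwy hgev ztu met nbk

Answer: emvq
ncwss
bhjw
teyot
ptwy
hgev
ztu
met
nbk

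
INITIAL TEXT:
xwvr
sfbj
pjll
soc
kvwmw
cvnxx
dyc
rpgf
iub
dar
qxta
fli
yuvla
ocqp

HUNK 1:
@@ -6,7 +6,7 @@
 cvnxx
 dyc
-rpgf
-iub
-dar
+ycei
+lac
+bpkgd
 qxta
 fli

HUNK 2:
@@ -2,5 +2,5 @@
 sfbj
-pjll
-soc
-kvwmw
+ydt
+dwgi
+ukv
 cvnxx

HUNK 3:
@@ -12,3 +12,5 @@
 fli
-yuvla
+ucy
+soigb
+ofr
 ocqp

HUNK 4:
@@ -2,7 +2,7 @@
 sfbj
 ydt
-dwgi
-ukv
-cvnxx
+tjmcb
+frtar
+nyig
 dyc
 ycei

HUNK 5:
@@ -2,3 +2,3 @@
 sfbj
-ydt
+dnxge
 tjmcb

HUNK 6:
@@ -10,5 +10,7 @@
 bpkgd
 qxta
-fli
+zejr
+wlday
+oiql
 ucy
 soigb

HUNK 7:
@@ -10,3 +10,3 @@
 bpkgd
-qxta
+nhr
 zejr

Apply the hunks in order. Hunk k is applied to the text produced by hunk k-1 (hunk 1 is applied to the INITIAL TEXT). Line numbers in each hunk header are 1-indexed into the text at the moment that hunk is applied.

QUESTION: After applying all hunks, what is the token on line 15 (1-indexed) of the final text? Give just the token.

Hunk 1: at line 6 remove [rpgf,iub,dar] add [ycei,lac,bpkgd] -> 14 lines: xwvr sfbj pjll soc kvwmw cvnxx dyc ycei lac bpkgd qxta fli yuvla ocqp
Hunk 2: at line 2 remove [pjll,soc,kvwmw] add [ydt,dwgi,ukv] -> 14 lines: xwvr sfbj ydt dwgi ukv cvnxx dyc ycei lac bpkgd qxta fli yuvla ocqp
Hunk 3: at line 12 remove [yuvla] add [ucy,soigb,ofr] -> 16 lines: xwvr sfbj ydt dwgi ukv cvnxx dyc ycei lac bpkgd qxta fli ucy soigb ofr ocqp
Hunk 4: at line 2 remove [dwgi,ukv,cvnxx] add [tjmcb,frtar,nyig] -> 16 lines: xwvr sfbj ydt tjmcb frtar nyig dyc ycei lac bpkgd qxta fli ucy soigb ofr ocqp
Hunk 5: at line 2 remove [ydt] add [dnxge] -> 16 lines: xwvr sfbj dnxge tjmcb frtar nyig dyc ycei lac bpkgd qxta fli ucy soigb ofr ocqp
Hunk 6: at line 10 remove [fli] add [zejr,wlday,oiql] -> 18 lines: xwvr sfbj dnxge tjmcb frtar nyig dyc ycei lac bpkgd qxta zejr wlday oiql ucy soigb ofr ocqp
Hunk 7: at line 10 remove [qxta] add [nhr] -> 18 lines: xwvr sfbj dnxge tjmcb frtar nyig dyc ycei lac bpkgd nhr zejr wlday oiql ucy soigb ofr ocqp
Final line 15: ucy

Answer: ucy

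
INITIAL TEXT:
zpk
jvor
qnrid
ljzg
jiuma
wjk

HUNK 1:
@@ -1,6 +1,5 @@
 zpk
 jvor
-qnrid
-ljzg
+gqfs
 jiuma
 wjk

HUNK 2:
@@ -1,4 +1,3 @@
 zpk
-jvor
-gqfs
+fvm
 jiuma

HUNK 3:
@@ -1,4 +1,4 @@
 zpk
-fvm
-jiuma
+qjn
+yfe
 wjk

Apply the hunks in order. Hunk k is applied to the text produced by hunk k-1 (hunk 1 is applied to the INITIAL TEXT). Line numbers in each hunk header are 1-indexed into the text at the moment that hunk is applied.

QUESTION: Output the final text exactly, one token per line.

Answer: zpk
qjn
yfe
wjk

Derivation:
Hunk 1: at line 1 remove [qnrid,ljzg] add [gqfs] -> 5 lines: zpk jvor gqfs jiuma wjk
Hunk 2: at line 1 remove [jvor,gqfs] add [fvm] -> 4 lines: zpk fvm jiuma wjk
Hunk 3: at line 1 remove [fvm,jiuma] add [qjn,yfe] -> 4 lines: zpk qjn yfe wjk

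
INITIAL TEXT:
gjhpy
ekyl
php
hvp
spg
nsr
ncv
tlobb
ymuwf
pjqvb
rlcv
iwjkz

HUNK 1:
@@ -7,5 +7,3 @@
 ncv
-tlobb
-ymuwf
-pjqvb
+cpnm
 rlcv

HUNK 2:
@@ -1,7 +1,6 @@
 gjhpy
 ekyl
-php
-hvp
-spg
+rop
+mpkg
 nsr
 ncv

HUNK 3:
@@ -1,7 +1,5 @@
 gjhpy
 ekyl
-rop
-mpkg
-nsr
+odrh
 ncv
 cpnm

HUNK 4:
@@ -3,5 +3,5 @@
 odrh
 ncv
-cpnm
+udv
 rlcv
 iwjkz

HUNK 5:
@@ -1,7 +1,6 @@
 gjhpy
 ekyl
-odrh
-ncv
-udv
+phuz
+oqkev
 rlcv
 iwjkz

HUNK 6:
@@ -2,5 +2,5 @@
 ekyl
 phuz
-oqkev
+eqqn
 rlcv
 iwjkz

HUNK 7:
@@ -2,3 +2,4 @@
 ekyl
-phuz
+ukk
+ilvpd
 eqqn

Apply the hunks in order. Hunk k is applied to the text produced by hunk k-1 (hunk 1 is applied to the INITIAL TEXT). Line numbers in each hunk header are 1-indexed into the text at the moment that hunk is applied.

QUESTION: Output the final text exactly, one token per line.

Answer: gjhpy
ekyl
ukk
ilvpd
eqqn
rlcv
iwjkz

Derivation:
Hunk 1: at line 7 remove [tlobb,ymuwf,pjqvb] add [cpnm] -> 10 lines: gjhpy ekyl php hvp spg nsr ncv cpnm rlcv iwjkz
Hunk 2: at line 1 remove [php,hvp,spg] add [rop,mpkg] -> 9 lines: gjhpy ekyl rop mpkg nsr ncv cpnm rlcv iwjkz
Hunk 3: at line 1 remove [rop,mpkg,nsr] add [odrh] -> 7 lines: gjhpy ekyl odrh ncv cpnm rlcv iwjkz
Hunk 4: at line 3 remove [cpnm] add [udv] -> 7 lines: gjhpy ekyl odrh ncv udv rlcv iwjkz
Hunk 5: at line 1 remove [odrh,ncv,udv] add [phuz,oqkev] -> 6 lines: gjhpy ekyl phuz oqkev rlcv iwjkz
Hunk 6: at line 2 remove [oqkev] add [eqqn] -> 6 lines: gjhpy ekyl phuz eqqn rlcv iwjkz
Hunk 7: at line 2 remove [phuz] add [ukk,ilvpd] -> 7 lines: gjhpy ekyl ukk ilvpd eqqn rlcv iwjkz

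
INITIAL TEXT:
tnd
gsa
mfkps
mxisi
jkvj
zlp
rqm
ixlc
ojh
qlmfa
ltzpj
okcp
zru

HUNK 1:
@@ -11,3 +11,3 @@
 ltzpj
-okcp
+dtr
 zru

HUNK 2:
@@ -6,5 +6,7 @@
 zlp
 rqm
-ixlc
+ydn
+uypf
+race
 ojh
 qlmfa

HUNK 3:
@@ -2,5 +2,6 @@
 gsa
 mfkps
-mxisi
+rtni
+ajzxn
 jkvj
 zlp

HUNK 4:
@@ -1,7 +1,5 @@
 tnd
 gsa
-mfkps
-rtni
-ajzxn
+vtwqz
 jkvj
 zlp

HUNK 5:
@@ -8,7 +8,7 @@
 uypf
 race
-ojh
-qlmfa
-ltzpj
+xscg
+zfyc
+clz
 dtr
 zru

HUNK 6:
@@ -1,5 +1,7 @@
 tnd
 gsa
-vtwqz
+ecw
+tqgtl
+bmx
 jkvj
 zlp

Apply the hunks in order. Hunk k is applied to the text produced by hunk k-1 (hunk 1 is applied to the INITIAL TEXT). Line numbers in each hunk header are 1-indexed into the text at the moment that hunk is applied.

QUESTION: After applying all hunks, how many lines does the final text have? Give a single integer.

Hunk 1: at line 11 remove [okcp] add [dtr] -> 13 lines: tnd gsa mfkps mxisi jkvj zlp rqm ixlc ojh qlmfa ltzpj dtr zru
Hunk 2: at line 6 remove [ixlc] add [ydn,uypf,race] -> 15 lines: tnd gsa mfkps mxisi jkvj zlp rqm ydn uypf race ojh qlmfa ltzpj dtr zru
Hunk 3: at line 2 remove [mxisi] add [rtni,ajzxn] -> 16 lines: tnd gsa mfkps rtni ajzxn jkvj zlp rqm ydn uypf race ojh qlmfa ltzpj dtr zru
Hunk 4: at line 1 remove [mfkps,rtni,ajzxn] add [vtwqz] -> 14 lines: tnd gsa vtwqz jkvj zlp rqm ydn uypf race ojh qlmfa ltzpj dtr zru
Hunk 5: at line 8 remove [ojh,qlmfa,ltzpj] add [xscg,zfyc,clz] -> 14 lines: tnd gsa vtwqz jkvj zlp rqm ydn uypf race xscg zfyc clz dtr zru
Hunk 6: at line 1 remove [vtwqz] add [ecw,tqgtl,bmx] -> 16 lines: tnd gsa ecw tqgtl bmx jkvj zlp rqm ydn uypf race xscg zfyc clz dtr zru
Final line count: 16

Answer: 16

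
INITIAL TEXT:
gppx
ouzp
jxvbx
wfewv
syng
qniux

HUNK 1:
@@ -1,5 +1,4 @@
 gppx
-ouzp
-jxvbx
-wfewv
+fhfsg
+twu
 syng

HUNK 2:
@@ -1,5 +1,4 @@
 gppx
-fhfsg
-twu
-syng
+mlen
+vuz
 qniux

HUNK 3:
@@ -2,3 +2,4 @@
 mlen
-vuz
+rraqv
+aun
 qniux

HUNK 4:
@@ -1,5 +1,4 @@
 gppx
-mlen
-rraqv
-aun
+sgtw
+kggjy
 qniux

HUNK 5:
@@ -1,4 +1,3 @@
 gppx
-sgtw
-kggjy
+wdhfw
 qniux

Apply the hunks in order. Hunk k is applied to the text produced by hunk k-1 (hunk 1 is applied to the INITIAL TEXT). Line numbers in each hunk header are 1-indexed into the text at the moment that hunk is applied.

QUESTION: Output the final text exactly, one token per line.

Answer: gppx
wdhfw
qniux

Derivation:
Hunk 1: at line 1 remove [ouzp,jxvbx,wfewv] add [fhfsg,twu] -> 5 lines: gppx fhfsg twu syng qniux
Hunk 2: at line 1 remove [fhfsg,twu,syng] add [mlen,vuz] -> 4 lines: gppx mlen vuz qniux
Hunk 3: at line 2 remove [vuz] add [rraqv,aun] -> 5 lines: gppx mlen rraqv aun qniux
Hunk 4: at line 1 remove [mlen,rraqv,aun] add [sgtw,kggjy] -> 4 lines: gppx sgtw kggjy qniux
Hunk 5: at line 1 remove [sgtw,kggjy] add [wdhfw] -> 3 lines: gppx wdhfw qniux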